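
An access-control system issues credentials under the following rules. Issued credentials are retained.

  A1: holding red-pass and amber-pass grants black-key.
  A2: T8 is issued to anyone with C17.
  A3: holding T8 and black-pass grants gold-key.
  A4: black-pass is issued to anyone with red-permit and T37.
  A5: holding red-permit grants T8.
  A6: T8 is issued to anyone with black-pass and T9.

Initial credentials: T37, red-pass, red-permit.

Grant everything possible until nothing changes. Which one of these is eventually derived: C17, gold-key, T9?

gold-key

Holding red-permit grants T8 (A5).
Holding red-permit and T37 grants black-pass (A4).
Holding T8 and black-pass grants gold-key (A3).
No rule produces T9, and it is not given. No rule produces C17, and it is not given.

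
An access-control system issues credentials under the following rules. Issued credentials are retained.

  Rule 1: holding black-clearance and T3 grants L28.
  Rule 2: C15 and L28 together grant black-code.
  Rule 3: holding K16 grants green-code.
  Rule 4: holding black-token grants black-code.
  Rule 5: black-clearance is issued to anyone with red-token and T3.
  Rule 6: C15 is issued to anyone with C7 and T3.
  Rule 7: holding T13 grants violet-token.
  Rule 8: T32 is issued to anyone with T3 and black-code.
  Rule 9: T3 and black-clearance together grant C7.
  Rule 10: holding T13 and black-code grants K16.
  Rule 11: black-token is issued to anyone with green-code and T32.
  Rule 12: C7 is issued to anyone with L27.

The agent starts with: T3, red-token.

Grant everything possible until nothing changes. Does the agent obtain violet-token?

violet-token would need T13 (Rule 7), but T13 is never granted.

No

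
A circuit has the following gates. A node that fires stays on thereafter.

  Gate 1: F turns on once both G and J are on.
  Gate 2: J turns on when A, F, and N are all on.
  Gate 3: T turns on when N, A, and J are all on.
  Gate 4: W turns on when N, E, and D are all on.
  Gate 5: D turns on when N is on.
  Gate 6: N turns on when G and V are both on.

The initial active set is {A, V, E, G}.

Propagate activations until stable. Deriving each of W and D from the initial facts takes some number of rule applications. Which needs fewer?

D

D: G and V are on, so N turns on (Gate 6). N is on, so D turns on (Gate 5). [2 rule applications]
W: G and V are on, so N turns on (Gate 6). N is on, so D turns on (Gate 5). Gate 4: N, E, and D on → W on. [3 rule applications]
D needs fewer.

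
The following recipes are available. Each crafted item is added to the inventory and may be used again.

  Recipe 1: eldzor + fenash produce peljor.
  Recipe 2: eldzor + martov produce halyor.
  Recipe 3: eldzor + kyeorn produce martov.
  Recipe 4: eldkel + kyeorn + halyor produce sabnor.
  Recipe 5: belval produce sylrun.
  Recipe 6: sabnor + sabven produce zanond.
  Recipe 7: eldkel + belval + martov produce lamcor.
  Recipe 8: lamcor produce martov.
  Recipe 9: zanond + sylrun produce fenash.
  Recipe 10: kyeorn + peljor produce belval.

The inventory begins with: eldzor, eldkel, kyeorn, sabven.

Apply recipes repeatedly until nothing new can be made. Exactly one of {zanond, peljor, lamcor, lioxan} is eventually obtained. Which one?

eldzor + kyeorn → martov (Recipe 3).
eldzor + martov → halyor (Recipe 2).
Using Recipe 4, eldkel, kyeorn, and halyor make sabnor.
Using Recipe 6, sabnor and sabven make zanond.
peljor would need eldzor and fenash (Recipe 1), but fenash is never obtained. lamcor would need eldkel, belval, and martov (Recipe 7), but belval is never obtained. No rule produces lioxan, and it is not given.

zanond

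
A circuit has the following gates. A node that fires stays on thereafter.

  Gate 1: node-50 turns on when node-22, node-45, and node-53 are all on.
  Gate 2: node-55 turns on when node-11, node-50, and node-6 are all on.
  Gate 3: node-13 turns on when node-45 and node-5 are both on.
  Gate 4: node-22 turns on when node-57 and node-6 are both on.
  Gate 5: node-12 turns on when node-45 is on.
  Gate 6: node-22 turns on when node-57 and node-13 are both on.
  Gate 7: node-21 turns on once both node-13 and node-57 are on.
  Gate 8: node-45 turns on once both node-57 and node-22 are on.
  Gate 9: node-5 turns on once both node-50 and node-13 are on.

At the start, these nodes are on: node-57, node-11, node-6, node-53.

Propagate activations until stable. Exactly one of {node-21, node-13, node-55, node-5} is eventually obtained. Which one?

node-57 and node-6 are on, so node-22 turns on (Gate 4).
node-57 and node-22 are on, so node-45 turns on (Gate 8).
node-22, node-45, and node-53 are on, so node-50 turns on (Gate 1).
Gate 2: node-11, node-50, and node-6 on → node-55 on.
node-21 would need node-13 and node-57 (Gate 7), but node-13 never turns on. node-5 would need node-50 and node-13 (Gate 9), but node-13 never turns on. node-13 would need node-45 and node-5 (Gate 3), but node-5 never turns on.

node-55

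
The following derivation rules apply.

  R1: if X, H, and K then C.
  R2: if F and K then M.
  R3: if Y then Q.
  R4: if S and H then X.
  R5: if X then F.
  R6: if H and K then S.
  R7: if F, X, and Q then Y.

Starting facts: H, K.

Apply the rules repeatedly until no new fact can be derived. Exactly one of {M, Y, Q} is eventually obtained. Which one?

H and K hold, so S follows (R6).
From S and H, R4 gives X.
X holds, so F follows (R5).
From F and K, R2 gives M.
Q would need Y (R3), but Y is never established. Y would need F, X, and Q (R7), but Q is never established.

M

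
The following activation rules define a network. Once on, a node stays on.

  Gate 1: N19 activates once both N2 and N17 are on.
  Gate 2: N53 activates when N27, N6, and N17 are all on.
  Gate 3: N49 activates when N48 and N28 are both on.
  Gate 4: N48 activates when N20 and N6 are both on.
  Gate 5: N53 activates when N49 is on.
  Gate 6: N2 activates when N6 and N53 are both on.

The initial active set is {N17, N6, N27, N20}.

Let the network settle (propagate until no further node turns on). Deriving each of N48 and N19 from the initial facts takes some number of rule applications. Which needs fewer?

N48

N48: Gate 4: N20 and N6 on → N48 on. [1 rule application]
N19: Gate 2: N27, N6, and N17 on → N53 on. N6 and N53 are on, so N2 activates (Gate 6). Gate 1: N2 and N17 on → N19 on. [3 rule applications]
N48 needs fewer.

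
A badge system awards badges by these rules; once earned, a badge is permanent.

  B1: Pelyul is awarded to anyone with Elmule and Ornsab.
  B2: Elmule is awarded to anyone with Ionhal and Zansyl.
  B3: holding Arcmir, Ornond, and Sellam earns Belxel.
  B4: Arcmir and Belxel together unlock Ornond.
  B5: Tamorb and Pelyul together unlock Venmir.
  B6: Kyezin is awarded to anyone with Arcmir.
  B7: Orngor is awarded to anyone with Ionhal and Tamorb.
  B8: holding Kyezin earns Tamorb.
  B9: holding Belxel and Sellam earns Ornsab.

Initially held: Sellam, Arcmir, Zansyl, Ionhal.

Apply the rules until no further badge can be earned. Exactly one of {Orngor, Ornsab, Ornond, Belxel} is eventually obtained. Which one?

With Arcmir, Kyezin is earned (B6).
With Kyezin, Tamorb is earned (B8).
With Ionhal and Tamorb, Orngor is earned (B7).
Ornond would need Arcmir and Belxel (B4), but Belxel is never earned. Belxel would need Arcmir, Ornond, and Sellam (B3), but Ornond is never earned. Ornsab would need Belxel and Sellam (B9), but Belxel is never earned.

Orngor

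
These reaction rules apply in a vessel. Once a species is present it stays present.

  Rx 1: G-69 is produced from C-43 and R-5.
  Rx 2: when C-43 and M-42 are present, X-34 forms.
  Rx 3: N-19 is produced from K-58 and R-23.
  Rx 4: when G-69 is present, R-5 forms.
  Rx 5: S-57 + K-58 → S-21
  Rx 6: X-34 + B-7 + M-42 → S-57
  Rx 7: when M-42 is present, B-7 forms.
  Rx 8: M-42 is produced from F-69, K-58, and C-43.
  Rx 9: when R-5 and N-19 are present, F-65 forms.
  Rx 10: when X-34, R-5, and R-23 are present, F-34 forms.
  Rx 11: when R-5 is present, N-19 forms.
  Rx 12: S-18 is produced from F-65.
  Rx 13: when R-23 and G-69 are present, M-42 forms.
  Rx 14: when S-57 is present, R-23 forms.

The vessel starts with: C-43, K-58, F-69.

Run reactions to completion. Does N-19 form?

F-69, K-58, and C-43 present → M-42 forms (Rx 8).
M-42 present → B-7 forms (Rx 7).
C-43 and M-42 present → X-34 forms (Rx 2).
X-34, B-7, and M-42 present → S-57 forms (Rx 6).
S-57 present → R-23 forms (Rx 14).
K-58 and R-23 present → N-19 forms (Rx 3).

Yes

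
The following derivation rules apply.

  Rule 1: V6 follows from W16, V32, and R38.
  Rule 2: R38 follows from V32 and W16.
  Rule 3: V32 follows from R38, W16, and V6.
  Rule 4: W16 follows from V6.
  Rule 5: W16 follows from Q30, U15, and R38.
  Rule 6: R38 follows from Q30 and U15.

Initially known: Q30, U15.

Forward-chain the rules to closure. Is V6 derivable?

V6 would need W16, V32, and R38 (Rule 1), but V32 is never established.

No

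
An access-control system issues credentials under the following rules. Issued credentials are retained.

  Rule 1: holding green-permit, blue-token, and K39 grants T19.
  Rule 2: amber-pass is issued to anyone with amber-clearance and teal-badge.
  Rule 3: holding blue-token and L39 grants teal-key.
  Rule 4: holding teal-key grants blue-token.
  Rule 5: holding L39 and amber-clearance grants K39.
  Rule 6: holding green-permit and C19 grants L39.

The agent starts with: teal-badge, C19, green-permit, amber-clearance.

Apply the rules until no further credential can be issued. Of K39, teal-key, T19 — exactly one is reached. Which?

Holding green-permit and C19 grants L39 (Rule 6).
Holding L39 and amber-clearance grants K39 (Rule 5).
teal-key would need blue-token and L39 (Rule 3), but blue-token is never granted. T19 would need green-permit, blue-token, and K39 (Rule 1), but blue-token is never granted.

K39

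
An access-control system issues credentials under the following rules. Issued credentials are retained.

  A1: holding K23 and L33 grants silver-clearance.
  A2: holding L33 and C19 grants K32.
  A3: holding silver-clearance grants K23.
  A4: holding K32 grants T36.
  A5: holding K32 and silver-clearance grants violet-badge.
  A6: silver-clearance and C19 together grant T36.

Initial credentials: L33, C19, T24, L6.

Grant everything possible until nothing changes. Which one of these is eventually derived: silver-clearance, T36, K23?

Holding L33 and C19 grants K32 (A2).
Holding K32 grants T36 (A4).
K23 would need silver-clearance (A3), but silver-clearance is never granted. silver-clearance would need K23 and L33 (A1), but K23 is never granted.

T36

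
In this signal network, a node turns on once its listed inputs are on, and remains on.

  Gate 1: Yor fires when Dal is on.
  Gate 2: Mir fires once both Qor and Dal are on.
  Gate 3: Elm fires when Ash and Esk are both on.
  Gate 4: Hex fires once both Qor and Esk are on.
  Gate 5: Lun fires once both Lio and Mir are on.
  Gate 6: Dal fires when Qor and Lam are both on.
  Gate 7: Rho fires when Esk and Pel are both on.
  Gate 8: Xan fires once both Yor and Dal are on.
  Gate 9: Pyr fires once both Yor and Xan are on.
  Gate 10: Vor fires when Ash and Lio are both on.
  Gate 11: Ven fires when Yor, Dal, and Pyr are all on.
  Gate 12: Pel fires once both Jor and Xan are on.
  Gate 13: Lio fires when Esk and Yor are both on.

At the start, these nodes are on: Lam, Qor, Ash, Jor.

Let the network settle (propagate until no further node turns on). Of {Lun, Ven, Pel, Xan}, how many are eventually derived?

3

Qor and Lam are on, so Dal fires (Gate 6).
Dal is on, so Yor fires (Gate 1).
Yor and Dal are on, so Xan fires (Gate 8).
Gate 9: Yor and Xan on → Pyr on.
Jor and Xan are on, so Pel fires (Gate 12).
Gate 11: Yor, Dal, and Pyr on → Ven on.
Lun would need Lio and Mir (Gate 5), but Lio never turns on.
Ven: reached.
Pel: reached.
Xan: reached.
Reached: Ven, Pel, and Xan — 3 of the 4.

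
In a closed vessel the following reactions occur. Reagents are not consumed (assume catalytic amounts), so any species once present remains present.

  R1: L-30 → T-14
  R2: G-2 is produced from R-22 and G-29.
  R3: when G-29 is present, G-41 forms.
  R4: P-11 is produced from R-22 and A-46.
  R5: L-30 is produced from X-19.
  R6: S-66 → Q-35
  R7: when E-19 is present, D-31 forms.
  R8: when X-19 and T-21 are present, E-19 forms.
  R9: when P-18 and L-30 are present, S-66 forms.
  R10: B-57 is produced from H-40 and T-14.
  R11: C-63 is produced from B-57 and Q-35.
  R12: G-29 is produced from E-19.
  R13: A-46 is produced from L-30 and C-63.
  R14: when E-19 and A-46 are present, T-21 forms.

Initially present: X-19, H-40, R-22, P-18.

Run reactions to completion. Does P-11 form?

X-19 present → L-30 forms (R5).
L-30 present → T-14 forms (R1).
P-18 and L-30 present → S-66 forms (R9).
H-40 and T-14 present → B-57 forms (R10).
S-66 present → Q-35 forms (R6).
B-57 and Q-35 present → C-63 forms (R11).
L-30 and C-63 present → A-46 forms (R13).
R-22 and A-46 present → P-11 forms (R4).

Yes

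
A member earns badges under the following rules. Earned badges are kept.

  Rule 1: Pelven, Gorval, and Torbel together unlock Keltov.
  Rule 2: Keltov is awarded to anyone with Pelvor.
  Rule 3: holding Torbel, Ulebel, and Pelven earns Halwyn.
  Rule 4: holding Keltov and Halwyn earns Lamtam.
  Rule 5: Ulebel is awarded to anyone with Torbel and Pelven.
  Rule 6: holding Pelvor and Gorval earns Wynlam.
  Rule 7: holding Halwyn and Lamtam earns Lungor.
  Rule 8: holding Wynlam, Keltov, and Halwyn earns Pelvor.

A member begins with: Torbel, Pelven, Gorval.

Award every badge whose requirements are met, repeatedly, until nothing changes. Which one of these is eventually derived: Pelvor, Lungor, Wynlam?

With Pelven, Gorval, and Torbel, Keltov is earned (Rule 1).
With Torbel and Pelven, Ulebel is earned (Rule 5).
With Torbel, Ulebel, and Pelven, Halwyn is earned (Rule 3).
With Keltov and Halwyn, Lamtam is earned (Rule 4).
With Halwyn and Lamtam, Lungor is earned (Rule 7).
Pelvor would need Wynlam, Keltov, and Halwyn (Rule 8), but Wynlam is never earned. Wynlam would need Pelvor and Gorval (Rule 6), but Pelvor is never earned.

Lungor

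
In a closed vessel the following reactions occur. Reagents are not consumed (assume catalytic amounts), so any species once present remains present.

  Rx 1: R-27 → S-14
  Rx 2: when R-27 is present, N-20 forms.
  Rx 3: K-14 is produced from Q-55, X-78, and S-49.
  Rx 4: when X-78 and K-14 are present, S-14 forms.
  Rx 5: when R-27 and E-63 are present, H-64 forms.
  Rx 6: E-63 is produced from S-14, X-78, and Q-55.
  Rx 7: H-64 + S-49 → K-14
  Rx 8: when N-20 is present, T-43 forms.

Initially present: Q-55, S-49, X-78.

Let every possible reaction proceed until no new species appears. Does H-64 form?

H-64 would need R-27 and E-63 (Rx 5), but R-27 never forms.

No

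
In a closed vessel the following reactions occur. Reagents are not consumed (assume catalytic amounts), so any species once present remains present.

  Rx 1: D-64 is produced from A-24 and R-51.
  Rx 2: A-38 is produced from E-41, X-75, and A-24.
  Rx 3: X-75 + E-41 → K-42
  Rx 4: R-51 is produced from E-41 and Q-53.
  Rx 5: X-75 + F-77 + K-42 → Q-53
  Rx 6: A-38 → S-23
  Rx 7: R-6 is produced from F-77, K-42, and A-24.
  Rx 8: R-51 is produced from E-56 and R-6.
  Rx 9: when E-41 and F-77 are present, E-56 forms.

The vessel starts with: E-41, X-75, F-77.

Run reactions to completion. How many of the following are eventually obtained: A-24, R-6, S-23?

0

No rule produces A-24, and it is not given.
R-6 would need F-77, K-42, and A-24 (Rx 7), but A-24 never forms.
S-23 would need A-38 (Rx 6), but A-38 never forms.
None of the 3 are reached.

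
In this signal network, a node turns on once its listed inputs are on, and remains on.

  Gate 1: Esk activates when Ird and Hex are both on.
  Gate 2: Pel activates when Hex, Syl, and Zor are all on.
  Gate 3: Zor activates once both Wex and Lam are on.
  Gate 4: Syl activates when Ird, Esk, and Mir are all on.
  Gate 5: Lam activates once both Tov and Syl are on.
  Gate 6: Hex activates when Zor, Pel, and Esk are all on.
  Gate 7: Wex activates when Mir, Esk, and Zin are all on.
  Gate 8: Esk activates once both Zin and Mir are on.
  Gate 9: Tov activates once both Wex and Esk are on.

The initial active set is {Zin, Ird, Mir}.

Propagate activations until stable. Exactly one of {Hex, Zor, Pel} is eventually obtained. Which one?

Zin and Mir are on, so Esk activates (Gate 8).
Ird, Esk, and Mir are on, so Syl activates (Gate 4).
Mir, Esk, and Zin are on, so Wex activates (Gate 7).
Gate 9: Wex and Esk on → Tov on.
Tov and Syl are on, so Lam activates (Gate 5).
Gate 3: Wex and Lam on → Zor on.
Pel would need Hex, Syl, and Zor (Gate 2), but Hex never turns on. Hex would need Zor, Pel, and Esk (Gate 6), but Pel never turns on.

Zor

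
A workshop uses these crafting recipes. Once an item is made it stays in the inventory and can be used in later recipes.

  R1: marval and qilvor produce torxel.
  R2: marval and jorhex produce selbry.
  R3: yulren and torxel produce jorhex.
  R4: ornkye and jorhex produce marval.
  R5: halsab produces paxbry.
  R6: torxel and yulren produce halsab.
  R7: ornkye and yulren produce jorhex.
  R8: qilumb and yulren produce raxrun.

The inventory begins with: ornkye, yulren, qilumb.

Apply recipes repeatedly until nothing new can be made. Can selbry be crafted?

Yes

Using R7, ornkye and yulren make jorhex.
ornkye and jorhex → marval (R4).
Using R2, marval and jorhex make selbry.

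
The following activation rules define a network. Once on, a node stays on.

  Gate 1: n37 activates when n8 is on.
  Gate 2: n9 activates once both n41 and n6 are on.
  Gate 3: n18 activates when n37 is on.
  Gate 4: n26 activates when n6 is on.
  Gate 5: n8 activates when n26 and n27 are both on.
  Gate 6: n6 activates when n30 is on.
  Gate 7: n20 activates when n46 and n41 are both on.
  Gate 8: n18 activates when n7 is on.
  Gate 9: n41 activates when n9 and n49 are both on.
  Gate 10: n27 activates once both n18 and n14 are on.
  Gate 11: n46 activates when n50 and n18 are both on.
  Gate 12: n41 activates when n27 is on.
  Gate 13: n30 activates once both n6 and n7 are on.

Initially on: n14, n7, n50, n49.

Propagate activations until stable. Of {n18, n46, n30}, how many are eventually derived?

n7 is on, so n18 activates (Gate 8).
Gate 11: n50 and n18 on → n46 on.
n18: reached.
n46: reached.
n30 would need n6 and n7 (Gate 13), but n6 never turns on.
Reached: n18 and n46 — 2 of the 3.

2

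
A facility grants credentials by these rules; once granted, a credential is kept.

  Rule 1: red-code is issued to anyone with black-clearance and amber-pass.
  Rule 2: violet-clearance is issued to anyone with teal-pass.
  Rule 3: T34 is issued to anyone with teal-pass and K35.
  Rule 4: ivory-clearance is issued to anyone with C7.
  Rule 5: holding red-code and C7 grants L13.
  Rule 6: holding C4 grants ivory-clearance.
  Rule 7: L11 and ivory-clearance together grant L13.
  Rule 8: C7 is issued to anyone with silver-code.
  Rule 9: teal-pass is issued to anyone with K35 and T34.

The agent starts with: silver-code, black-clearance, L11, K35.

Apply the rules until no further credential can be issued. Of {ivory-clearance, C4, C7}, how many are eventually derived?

Holding silver-code grants C7 (Rule 8).
Holding C7 grants ivory-clearance (Rule 4).
ivory-clearance: reached.
No rule produces C4, and it is not given.
C7: reached.
Reached: ivory-clearance and C7 — 2 of the 3.

2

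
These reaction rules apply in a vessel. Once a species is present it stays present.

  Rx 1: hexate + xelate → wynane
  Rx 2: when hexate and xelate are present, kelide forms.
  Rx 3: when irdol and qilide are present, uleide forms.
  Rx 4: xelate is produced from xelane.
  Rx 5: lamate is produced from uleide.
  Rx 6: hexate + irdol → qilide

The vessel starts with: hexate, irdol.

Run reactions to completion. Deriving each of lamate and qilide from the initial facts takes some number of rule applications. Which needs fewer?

qilide

qilide: hexate and irdol present → qilide forms (Rx 6). [1 rule application]
lamate: hexate and irdol present → qilide forms (Rx 6). irdol and qilide present → uleide forms (Rx 3). uleide present → lamate forms (Rx 5). [3 rule applications]
qilide needs fewer.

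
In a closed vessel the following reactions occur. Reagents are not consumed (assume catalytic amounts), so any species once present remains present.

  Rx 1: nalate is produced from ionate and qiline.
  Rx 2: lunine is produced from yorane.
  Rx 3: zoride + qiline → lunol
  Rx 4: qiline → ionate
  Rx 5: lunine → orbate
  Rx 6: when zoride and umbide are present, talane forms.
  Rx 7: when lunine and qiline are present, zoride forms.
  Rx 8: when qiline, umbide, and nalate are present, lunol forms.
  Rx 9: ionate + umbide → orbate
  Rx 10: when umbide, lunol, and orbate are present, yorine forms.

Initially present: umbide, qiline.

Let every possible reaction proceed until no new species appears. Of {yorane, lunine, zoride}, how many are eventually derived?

No rule produces yorane, and it is not given.
lunine would need yorane (Rx 2), but yorane never forms.
zoride would need lunine and qiline (Rx 7), but lunine never forms.
None of the 3 are reached.

0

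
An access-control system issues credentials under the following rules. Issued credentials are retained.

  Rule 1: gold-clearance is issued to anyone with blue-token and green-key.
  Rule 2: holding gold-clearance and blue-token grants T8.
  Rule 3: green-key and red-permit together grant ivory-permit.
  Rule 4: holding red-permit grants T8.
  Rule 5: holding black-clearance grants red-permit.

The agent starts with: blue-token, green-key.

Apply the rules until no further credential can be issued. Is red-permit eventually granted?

red-permit would need black-clearance (Rule 5), but black-clearance is never granted.

No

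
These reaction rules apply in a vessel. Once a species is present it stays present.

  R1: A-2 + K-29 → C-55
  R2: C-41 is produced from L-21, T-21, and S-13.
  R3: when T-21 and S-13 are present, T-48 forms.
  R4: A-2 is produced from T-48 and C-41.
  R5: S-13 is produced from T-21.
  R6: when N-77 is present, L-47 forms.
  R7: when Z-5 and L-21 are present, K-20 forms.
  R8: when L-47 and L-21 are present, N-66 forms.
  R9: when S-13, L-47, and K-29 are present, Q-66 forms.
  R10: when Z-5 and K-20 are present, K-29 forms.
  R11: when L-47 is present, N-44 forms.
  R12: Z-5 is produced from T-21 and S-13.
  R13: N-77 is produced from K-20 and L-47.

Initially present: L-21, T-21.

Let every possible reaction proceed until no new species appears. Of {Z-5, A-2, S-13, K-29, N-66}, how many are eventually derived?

T-21 present → S-13 forms (R5).
L-21, T-21, and S-13 present → C-41 forms (R2).
T-21 and S-13 present → T-48 forms (R3).
T-21 and S-13 present → Z-5 forms (R12).
T-48 and C-41 present → A-2 forms (R4).
Z-5 and L-21 present → K-20 forms (R7).
Z-5 and K-20 present → K-29 forms (R10).
Z-5: reached.
A-2: reached.
S-13: reached.
K-29: reached.
N-66 would need L-47 and L-21 (R8), but L-47 never forms.
Reached: Z-5, A-2, S-13, and K-29 — 4 of the 5.

4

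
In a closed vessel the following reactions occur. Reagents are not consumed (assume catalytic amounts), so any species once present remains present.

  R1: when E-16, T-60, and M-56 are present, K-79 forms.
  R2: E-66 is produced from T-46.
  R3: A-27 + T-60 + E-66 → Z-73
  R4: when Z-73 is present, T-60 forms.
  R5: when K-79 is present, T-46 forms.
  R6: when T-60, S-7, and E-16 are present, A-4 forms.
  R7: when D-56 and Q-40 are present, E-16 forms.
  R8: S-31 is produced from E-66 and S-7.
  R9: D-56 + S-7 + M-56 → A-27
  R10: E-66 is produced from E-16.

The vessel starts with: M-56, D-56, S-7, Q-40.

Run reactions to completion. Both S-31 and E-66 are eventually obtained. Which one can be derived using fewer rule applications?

E-66

E-66: D-56 and Q-40 present → E-16 forms (R7). E-16 present → E-66 forms (R10). [2 rule applications]
S-31: D-56 and Q-40 present → E-16 forms (R7). E-16 present → E-66 forms (R10). E-66 and S-7 present → S-31 forms (R8). [3 rule applications]
E-66 needs fewer.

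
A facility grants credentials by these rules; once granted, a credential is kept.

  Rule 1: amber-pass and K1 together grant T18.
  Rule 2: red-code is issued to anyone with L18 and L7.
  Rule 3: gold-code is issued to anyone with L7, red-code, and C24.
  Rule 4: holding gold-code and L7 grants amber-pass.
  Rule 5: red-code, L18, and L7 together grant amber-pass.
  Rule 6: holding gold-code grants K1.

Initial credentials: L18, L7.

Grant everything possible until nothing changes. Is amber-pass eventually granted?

Holding L18 and L7 grants red-code (Rule 2).
Holding red-code, L18, and L7 grants amber-pass (Rule 5).

Yes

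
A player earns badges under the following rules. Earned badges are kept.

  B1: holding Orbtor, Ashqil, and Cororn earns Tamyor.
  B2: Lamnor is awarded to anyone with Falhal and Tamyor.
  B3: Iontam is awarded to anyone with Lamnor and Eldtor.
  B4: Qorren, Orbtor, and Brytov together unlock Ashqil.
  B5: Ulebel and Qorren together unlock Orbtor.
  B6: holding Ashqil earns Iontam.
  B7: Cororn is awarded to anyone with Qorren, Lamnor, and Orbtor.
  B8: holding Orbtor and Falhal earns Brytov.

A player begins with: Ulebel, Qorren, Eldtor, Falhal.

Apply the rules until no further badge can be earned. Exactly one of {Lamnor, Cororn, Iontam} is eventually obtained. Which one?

With Ulebel and Qorren, Orbtor is earned (B5).
With Orbtor and Falhal, Brytov is earned (B8).
With Qorren, Orbtor, and Brytov, Ashqil is earned (B4).
With Ashqil, Iontam is earned (B6).
Cororn would need Qorren, Lamnor, and Orbtor (B7), but Lamnor is never earned. Lamnor would need Falhal and Tamyor (B2), but Tamyor is never earned.

Iontam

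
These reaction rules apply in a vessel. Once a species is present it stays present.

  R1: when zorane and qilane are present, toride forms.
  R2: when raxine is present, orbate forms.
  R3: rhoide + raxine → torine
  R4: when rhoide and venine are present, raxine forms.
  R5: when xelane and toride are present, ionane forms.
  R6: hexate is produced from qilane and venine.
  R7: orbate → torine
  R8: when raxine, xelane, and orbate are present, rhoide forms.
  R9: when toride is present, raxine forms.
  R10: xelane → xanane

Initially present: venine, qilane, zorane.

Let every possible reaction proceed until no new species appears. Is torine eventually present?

Yes

zorane and qilane present → toride forms (R1).
toride present → raxine forms (R9).
raxine present → orbate forms (R2).
orbate present → torine forms (R7).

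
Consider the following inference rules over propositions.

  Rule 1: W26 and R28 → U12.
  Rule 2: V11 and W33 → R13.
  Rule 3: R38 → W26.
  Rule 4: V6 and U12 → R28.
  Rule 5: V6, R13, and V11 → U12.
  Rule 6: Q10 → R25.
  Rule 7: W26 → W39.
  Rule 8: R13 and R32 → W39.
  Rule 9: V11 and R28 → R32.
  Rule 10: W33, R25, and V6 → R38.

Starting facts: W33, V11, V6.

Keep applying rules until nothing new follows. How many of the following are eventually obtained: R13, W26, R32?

V11 and W33 hold, so R13 follows (Rule 2).
V6, R13, and V11 hold, so U12 follows (Rule 5).
V6 and U12 hold, so R28 follows (Rule 4).
From V11 and R28, Rule 9 gives R32.
R13: reached.
W26 would need R38 (Rule 3), but R38 is never established.
R32: reached.
Reached: R13 and R32 — 2 of the 3.

2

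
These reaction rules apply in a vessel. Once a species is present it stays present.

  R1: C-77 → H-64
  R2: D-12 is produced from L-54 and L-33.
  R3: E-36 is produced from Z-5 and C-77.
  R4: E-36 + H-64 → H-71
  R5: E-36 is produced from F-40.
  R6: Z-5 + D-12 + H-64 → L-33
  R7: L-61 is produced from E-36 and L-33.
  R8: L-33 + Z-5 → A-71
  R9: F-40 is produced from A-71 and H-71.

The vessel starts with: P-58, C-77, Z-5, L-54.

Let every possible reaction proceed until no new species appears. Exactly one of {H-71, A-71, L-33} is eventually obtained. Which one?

H-71

C-77 present → H-64 forms (R1).
Z-5 and C-77 present → E-36 forms (R3).
E-36 and H-64 present → H-71 forms (R4).
L-33 would need Z-5, D-12, and H-64 (R6), but D-12 never forms. A-71 would need L-33 and Z-5 (R8), but L-33 never forms.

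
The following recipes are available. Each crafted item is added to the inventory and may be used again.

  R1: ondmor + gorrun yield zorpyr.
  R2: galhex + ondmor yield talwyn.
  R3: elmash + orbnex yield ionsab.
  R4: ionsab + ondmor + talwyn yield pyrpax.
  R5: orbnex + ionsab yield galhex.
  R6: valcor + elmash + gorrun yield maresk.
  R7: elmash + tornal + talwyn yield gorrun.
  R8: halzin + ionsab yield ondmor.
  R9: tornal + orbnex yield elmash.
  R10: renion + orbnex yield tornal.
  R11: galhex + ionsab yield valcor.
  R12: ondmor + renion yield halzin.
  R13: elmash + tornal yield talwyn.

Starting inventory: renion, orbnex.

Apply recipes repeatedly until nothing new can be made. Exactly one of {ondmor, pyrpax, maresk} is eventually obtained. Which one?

Using R10, renion and orbnex make tornal.
Using R9, tornal and orbnex make elmash.
Using R13, elmash and tornal make talwyn.
Using R3, elmash and orbnex make ionsab.
Using R7, elmash, tornal, and talwyn make gorrun.
orbnex + ionsab → galhex (R5).
Using R11, galhex and ionsab make valcor.
Using R6, valcor, elmash, and gorrun make maresk.
pyrpax would need ionsab, ondmor, and talwyn (R4), but ondmor is never obtained. ondmor would need halzin and ionsab (R8), but halzin is never obtained.

maresk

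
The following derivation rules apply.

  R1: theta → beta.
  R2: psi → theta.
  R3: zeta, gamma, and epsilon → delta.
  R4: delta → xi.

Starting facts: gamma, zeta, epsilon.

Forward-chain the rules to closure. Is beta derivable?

beta would need theta (R1), but theta is never established.

No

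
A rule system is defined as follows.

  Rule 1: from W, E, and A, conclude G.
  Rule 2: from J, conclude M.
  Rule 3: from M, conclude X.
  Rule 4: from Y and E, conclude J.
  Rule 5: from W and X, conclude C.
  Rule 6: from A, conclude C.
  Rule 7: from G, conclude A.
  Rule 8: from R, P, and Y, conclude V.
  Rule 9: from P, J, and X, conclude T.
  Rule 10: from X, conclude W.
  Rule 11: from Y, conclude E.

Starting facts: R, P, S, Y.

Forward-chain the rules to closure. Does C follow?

Yes

From Y, Rule 11 gives E.
Y and E hold, so J follows (Rule 4).
J holds, so M follows (Rule 2).
M holds, so X follows (Rule 3).
X holds, so W follows (Rule 10).
From W and X, Rule 5 gives C.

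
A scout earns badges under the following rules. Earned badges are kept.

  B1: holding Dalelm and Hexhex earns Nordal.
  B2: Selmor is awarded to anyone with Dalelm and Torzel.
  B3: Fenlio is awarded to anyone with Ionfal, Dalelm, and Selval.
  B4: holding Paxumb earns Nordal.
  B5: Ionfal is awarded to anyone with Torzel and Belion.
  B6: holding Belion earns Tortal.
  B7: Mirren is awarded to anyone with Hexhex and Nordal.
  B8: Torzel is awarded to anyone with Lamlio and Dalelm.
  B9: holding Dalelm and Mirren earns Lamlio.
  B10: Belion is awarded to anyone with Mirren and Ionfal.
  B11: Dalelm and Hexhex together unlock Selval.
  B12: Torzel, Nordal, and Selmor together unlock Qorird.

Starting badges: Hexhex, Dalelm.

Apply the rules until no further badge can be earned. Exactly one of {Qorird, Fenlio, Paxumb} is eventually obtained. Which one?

Qorird

With Dalelm and Hexhex, Nordal is earned (B1).
With Hexhex and Nordal, Mirren is earned (B7).
With Dalelm and Mirren, Lamlio is earned (B9).
With Lamlio and Dalelm, Torzel is earned (B8).
With Dalelm and Torzel, Selmor is earned (B2).
With Torzel, Nordal, and Selmor, Qorird is earned (B12).
No rule produces Paxumb, and it is not given. Fenlio would need Ionfal, Dalelm, and Selval (B3), but Ionfal is never earned.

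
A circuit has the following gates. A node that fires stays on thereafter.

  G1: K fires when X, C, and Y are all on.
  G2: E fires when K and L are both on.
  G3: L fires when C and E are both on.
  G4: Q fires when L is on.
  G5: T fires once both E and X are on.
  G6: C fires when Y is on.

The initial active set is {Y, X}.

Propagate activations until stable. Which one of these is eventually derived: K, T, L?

Y is on, so C fires (G6).
G1: X, C, and Y on → K on.
T would need E and X (G5), but E never turns on. L would need C and E (G3), but E never turns on.

K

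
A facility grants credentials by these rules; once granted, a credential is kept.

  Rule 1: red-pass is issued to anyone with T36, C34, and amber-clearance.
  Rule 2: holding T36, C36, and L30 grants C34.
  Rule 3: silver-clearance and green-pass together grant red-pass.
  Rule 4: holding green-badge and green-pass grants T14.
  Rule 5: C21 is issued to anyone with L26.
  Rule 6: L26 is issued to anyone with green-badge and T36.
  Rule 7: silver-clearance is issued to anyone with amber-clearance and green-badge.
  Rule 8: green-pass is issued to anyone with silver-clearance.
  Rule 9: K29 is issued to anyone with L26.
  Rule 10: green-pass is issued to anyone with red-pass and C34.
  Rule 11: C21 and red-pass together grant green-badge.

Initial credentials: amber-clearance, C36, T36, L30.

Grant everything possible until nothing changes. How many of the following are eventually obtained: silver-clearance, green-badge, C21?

silver-clearance would need amber-clearance and green-badge (Rule 7), but green-badge is never granted.
green-badge would need C21 and red-pass (Rule 11), but C21 is never granted.
C21 would need L26 (Rule 5), but L26 is never granted.
None of the 3 are reached.

0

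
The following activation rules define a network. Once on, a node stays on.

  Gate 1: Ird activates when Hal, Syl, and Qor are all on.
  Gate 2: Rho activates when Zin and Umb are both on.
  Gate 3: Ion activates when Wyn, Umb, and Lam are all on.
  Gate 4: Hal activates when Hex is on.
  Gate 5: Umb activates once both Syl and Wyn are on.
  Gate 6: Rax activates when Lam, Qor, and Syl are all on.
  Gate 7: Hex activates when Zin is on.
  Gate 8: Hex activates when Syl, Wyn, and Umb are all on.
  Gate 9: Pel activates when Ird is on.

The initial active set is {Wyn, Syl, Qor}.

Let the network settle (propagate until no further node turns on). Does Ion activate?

Ion would need Wyn, Umb, and Lam (Gate 3), but Lam never turns on.

No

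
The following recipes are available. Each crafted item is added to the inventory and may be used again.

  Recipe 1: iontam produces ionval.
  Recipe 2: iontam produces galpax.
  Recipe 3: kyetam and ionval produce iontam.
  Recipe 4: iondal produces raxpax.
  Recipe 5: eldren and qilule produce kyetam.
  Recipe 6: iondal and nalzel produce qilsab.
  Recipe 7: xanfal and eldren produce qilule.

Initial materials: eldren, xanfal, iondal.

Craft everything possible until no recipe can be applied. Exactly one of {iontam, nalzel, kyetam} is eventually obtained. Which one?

xanfal and eldren → qilule (Recipe 7).
eldren and qilule → kyetam (Recipe 5).
iontam would need kyetam and ionval (Recipe 3), but ionval is never obtained. No rule produces nalzel, and it is not given.

kyetam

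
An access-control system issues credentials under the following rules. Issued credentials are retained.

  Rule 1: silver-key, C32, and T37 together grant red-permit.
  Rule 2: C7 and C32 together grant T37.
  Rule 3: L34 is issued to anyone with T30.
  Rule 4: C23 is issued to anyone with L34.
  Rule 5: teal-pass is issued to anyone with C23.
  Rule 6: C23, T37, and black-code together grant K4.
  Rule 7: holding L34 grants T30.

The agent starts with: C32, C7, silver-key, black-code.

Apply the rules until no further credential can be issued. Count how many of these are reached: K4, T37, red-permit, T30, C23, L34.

2

Holding C7 and C32 grants T37 (Rule 2).
Holding silver-key, C32, and T37 grants red-permit (Rule 1).
K4 would need C23, T37, and black-code (Rule 6), but C23 is never granted.
T37: reached.
red-permit: reached.
T30 would need L34 (Rule 7), but L34 is never granted.
C23 would need L34 (Rule 4), but L34 is never granted.
L34 would need T30 (Rule 3), but T30 is never granted.
Reached: T37 and red-permit — 2 of the 6.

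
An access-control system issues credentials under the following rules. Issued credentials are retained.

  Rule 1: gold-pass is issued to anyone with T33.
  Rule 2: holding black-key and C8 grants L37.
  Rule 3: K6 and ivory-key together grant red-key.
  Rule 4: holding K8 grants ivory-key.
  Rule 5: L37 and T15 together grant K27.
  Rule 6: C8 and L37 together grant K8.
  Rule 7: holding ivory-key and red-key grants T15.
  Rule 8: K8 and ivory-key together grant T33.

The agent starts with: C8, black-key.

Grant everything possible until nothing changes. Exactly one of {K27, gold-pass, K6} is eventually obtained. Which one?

Holding black-key and C8 grants L37 (Rule 2).
Holding C8 and L37 grants K8 (Rule 6).
Holding K8 grants ivory-key (Rule 4).
Holding K8 and ivory-key grants T33 (Rule 8).
Holding T33 grants gold-pass (Rule 1).
K27 would need L37 and T15 (Rule 5), but T15 is never granted. No rule produces K6, and it is not given.

gold-pass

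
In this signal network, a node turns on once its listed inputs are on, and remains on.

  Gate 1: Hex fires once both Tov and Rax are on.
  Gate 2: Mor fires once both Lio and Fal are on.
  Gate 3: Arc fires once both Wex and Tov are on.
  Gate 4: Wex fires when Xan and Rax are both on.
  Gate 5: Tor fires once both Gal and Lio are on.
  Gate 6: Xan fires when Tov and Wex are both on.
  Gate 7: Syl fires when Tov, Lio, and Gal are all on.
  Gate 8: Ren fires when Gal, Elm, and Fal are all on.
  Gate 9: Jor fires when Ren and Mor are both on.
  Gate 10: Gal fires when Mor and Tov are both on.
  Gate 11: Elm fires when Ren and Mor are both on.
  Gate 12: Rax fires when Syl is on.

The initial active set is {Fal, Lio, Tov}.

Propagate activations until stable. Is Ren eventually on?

Ren would need Gal, Elm, and Fal (Gate 8), but Elm never turns on.

No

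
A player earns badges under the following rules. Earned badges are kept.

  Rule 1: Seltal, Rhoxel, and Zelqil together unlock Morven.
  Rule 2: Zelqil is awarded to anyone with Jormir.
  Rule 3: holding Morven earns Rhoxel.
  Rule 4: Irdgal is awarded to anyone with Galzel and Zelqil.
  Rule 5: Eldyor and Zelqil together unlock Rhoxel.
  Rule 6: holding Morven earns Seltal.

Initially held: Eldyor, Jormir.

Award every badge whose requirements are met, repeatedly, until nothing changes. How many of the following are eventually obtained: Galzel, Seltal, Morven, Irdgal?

0

No rule produces Galzel, and it is not given.
Seltal would need Morven (Rule 6), but Morven is never earned.
Morven would need Seltal, Rhoxel, and Zelqil (Rule 1), but Seltal is never earned.
Irdgal would need Galzel and Zelqil (Rule 4), but Galzel is never earned.
None of the 4 are reached.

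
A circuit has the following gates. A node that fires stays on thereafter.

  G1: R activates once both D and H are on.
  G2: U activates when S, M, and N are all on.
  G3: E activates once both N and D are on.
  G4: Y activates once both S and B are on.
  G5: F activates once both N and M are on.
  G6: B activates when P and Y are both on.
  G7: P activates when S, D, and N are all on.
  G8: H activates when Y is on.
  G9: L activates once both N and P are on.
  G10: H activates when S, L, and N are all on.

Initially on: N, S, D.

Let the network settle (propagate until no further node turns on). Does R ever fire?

G7: S, D, and N on → P on.
G9: N and P on → L on.
S, L, and N are on, so H activates (G10).
G1: D and H on → R on.

Yes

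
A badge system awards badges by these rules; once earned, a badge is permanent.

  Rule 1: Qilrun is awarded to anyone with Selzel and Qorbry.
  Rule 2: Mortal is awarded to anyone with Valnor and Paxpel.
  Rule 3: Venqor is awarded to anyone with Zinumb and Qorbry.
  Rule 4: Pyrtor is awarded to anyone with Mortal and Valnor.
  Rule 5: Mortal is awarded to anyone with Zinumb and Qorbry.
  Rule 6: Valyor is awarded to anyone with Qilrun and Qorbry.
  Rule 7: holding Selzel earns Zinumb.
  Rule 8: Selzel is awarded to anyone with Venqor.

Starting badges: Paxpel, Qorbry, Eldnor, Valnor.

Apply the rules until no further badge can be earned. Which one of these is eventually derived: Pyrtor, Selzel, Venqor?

With Valnor and Paxpel, Mortal is earned (Rule 2).
With Mortal and Valnor, Pyrtor is earned (Rule 4).
Selzel would need Venqor (Rule 8), but Venqor is never earned. Venqor would need Zinumb and Qorbry (Rule 3), but Zinumb is never earned.

Pyrtor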